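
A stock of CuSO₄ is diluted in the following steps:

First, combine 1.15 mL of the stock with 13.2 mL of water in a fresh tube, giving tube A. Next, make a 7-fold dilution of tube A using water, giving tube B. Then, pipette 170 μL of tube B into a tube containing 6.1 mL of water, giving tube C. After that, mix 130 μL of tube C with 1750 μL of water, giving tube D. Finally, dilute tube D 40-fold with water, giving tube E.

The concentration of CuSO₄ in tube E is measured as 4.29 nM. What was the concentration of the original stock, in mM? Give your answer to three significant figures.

Step 1: 1.15 mL + 13.2 mL = 14.35 mL total → factor 14.35/1.15 = 12.478
Step 2: 7-fold → factor 7
Step 3: 170 μL + 6.1 mL = 6270 μL total → factor 6270/170 = 36.882
Step 4: 130 μL + 1750 μL = 1880 μL total → factor 1880/130 = 14.462
Step 5: 40-fold → factor 40
Overall dilution factor = 12.478 × 7 × 36.882 × 14.462 × 40 = 1.8636 × 10^6
Stock = 4.29 nM × 1.8636 × 10^6 = 7.995 × 10^6 nM = 7.99 mM

7.99 mM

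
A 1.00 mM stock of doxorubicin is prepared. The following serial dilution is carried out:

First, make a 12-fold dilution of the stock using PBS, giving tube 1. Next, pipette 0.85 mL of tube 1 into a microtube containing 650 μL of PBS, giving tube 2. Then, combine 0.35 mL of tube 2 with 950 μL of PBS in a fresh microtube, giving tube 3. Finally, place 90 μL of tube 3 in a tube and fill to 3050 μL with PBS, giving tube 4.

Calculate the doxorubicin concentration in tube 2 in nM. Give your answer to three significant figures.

Step 1: 12-fold → factor 12
Step 2: 0.85 mL + 650 μL = 1.5 mL total → factor 1.5/0.85 = 1.7647
Dilution factor through tube 2 = 12 × 1.7647 = 21.176
[tube 2] = 1.00 mM / 21.176 = 0.04722 mM = 4.72 × 10^4 nM

4.72 × 10^4 nM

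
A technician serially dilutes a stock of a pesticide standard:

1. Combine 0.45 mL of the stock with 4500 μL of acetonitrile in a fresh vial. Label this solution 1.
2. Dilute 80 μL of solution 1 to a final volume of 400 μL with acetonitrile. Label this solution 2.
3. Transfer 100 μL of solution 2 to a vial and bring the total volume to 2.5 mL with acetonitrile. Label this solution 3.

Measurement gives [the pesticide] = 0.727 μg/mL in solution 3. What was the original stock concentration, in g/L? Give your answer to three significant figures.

Step 1: 0.45 mL + 4500 μL = 4.95 mL total → factor 4.95/0.45 = 11
Step 2: 80 μL brought to 400 μL → factor 400/80 = 5
Step 3: 100 μL brought to 2.5 mL → factor 2500/100 = 25
Overall dilution factor = 11 × 5 × 25 = 1375
Stock = 0.727 μg/mL × 1375 = 999.6 μg/mL = 1.00 g/L

1.00 g/L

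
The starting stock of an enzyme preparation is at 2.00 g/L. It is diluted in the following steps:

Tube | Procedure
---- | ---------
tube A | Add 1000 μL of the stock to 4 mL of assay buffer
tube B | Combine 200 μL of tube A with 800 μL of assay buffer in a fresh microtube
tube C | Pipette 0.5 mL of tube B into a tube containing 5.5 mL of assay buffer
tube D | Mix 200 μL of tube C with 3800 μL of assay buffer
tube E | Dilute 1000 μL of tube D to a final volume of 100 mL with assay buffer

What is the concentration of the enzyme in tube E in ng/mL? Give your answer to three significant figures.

3.33 ng/mL

Step 1: 1000 μL + 4 mL = 5000 μL total → factor 5000/1000 = 5
Step 2: 200 μL + 800 μL = 1000 μL total → factor 1000/200 = 5
Step 3: 0.5 mL + 5.5 mL = 6 mL total → factor 6/0.5 = 12
Step 4: 200 μL + 3800 μL = 4000 μL total → factor 4000/200 = 20
Step 5: 1000 μL brought to 100 mL → factor 1 × 10^5/1000 = 100
Overall dilution factor = 5 × 5 × 12 × 20 × 100 = 6 × 10^5
Final = 2.00 g/L / 6 × 10^5 = 3.333 × 10^-6 g/L = 3.33 ng/mL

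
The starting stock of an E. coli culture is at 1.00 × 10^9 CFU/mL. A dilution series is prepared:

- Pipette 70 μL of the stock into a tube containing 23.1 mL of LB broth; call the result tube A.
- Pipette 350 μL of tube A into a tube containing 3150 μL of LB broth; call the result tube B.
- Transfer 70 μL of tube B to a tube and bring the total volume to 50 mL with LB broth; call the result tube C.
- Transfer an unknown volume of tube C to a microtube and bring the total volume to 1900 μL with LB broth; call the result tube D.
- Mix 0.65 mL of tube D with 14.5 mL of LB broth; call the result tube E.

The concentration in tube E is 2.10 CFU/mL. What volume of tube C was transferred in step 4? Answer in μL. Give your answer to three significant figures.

220 μL

Step 1: 70 μL + 23.1 mL = 23170 μL total → factor 23170/70 = 331
Step 2: 350 μL + 3150 μL = 3500 μL total → factor 3500/350 = 10
Step 3: 70 μL brought to 50 mL → factor 50000/70 = 714.29
Step 4: v brought to 1900 μL → factor = 1900 μL/v
Step 5: 0.65 mL + 14.5 mL = 15.15 mL total → factor 15.15/0.65 = 23.308
Product of known-step factors = 5.5106 × 10^7
Overall factor = 1.00 × 10^9 CFU/mL / (2.10 CFU/mL) = 4.7619 × 10^8
Step-4 factor = 4.7619 × 10^8 / 5.5106 × 10^7 = 8.6413
v = 1900 μL / 8.6413 = 220 μL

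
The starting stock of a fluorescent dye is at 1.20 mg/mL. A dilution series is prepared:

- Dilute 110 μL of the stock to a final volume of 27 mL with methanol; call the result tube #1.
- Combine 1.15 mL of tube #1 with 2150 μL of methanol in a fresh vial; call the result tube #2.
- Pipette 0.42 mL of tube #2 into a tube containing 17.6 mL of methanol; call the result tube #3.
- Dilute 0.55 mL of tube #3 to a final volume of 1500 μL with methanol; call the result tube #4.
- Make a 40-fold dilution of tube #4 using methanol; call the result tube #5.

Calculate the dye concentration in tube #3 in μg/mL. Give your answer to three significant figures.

0.0397 μg/mL

Step 1: 110 μL brought to 27 mL → factor 27000/110 = 245.45
Step 2: 1.15 mL + 2150 μL = 3.3 mL total → factor 3.3/1.15 = 2.8696
Step 3: 0.42 mL + 17.6 mL = 18.02 mL total → factor 18.02/0.42 = 42.905
Dilution factor through tube #3 = 245.45 × 2.8696 × 42.905 = 30220
[tube #3] = 1.20 mg/mL / 30220 = 3.971 × 10^-5 mg/mL = 0.0397 μg/mL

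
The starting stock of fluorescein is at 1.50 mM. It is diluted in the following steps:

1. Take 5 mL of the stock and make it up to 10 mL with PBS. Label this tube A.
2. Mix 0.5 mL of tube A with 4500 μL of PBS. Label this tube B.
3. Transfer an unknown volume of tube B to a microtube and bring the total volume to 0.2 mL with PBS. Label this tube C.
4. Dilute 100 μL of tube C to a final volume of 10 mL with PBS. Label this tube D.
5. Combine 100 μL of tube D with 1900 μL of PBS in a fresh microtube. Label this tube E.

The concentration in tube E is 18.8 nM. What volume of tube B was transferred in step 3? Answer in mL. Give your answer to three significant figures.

0.100 mL

Step 1: 5 mL brought to 10 mL → factor 10/5 = 2
Step 2: 0.5 mL + 4500 μL = 5 mL total → factor 5/0.5 = 10
Step 3: v brought to 0.2 mL → factor = 0.2 mL/v
Step 4: 100 μL brought to 10 mL → factor 10000/100 = 100
Step 5: 100 μL + 1900 μL = 2000 μL total → factor 2000/100 = 20
Product of known-step factors = 40000
Overall factor = 1.50 mM / (18.8 nM) = 79787
Step-3 factor = 79787 / 40000 = 1.9947
v = 0.2 mL / 1.9947 = 0.100 mL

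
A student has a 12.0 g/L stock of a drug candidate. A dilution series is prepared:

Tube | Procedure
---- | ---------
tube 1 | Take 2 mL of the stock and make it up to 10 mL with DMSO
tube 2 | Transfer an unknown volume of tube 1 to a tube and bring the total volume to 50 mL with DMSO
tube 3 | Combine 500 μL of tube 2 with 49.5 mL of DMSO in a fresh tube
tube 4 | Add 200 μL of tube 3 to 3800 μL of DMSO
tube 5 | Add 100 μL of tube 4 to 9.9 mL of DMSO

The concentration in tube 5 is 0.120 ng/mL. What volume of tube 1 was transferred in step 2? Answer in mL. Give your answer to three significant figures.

Step 1: 2 mL brought to 10 mL → factor 10/2 = 5
Step 2: v brought to 50 mL → factor = 50 mL/v
Step 3: 500 μL + 49.5 mL = 50000 μL total → factor 50000/500 = 100
Step 4: 200 μL + 3800 μL = 4000 μL total → factor 4000/200 = 20
Step 5: 100 μL + 9.9 mL = 10000 μL total → factor 10000/100 = 100
Product of known-step factors = 1 × 10^6
Overall factor = 12.0 g/L / (0.120 ng/mL) = 1 × 10^8
Step-2 factor = 1 × 10^8 / 1 × 10^6 = 100
v = 50 mL / 100 = 0.500 mL

0.500 mL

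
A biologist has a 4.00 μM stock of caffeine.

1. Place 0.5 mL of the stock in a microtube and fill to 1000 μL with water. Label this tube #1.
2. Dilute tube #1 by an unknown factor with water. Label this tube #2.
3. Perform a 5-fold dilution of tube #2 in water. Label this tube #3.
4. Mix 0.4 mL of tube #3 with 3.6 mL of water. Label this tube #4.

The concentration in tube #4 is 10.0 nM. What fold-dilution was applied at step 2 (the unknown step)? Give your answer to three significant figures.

4.00-fold

Step 1: 0.5 mL brought to 1000 μL → factor 1/0.5 = 2
Step 2: unknown factor x
Step 3: 5-fold → factor 5
Step 4: 0.4 mL + 3.6 mL = 4 mL total → factor 4/0.4 = 10
Product of known-step factors = 100
Overall factor = 4.00 μM / (10.0 nM) = 400
x = 400 / 100 = 4.00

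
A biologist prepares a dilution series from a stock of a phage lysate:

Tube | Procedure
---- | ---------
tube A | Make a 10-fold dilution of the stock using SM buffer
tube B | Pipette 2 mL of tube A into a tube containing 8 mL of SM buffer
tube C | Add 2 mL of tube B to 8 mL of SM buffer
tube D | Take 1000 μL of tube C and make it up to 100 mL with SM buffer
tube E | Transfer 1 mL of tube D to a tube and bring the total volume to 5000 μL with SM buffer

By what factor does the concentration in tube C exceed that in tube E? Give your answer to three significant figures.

500

Step 1: 10-fold → factor 10
Step 2: 2 mL + 8 mL = 10 mL total → factor 10/2 = 5
Step 3: 2 mL + 8 mL = 10 mL total → factor 10/2 = 5
Step 4: 1000 μL brought to 100 mL → factor 1 × 10^5/1000 = 100
Step 5: 1 mL brought to 5000 μL → factor 5/1 = 5
Dilution factor to tube C = 250; to tube E = 1.25 × 10^5
[tube C]/[tube E] = (factor to tube E)/(factor to tube C) = 1.25 × 10^5/250 = 500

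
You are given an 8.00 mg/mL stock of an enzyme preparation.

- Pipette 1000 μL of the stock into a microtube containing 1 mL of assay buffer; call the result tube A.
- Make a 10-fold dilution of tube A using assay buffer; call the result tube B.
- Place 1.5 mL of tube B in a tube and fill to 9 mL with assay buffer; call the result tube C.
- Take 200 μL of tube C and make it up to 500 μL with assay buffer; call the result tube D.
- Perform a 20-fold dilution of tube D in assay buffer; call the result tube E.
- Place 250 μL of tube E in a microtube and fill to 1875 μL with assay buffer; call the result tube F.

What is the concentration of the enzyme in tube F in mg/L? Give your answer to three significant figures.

Step 1: 1000 μL + 1 mL = 2000 μL total → factor 2000/1000 = 2
Step 2: 10-fold → factor 10
Step 3: 1.5 mL brought to 9 mL → factor 9/1.5 = 6
Step 4: 200 μL brought to 500 μL → factor 500/200 = 2.5
Step 5: 20-fold → factor 20
Step 6: 250 μL brought to 1875 μL → factor 1875/250 = 7.5
Overall dilution factor = 2 × 10 × 6 × 2.5 × 20 × 7.5 = 45000
Final = 8.00 mg/mL / 45000 = 0.0001778 mg/mL = 0.178 mg/L

0.178 mg/L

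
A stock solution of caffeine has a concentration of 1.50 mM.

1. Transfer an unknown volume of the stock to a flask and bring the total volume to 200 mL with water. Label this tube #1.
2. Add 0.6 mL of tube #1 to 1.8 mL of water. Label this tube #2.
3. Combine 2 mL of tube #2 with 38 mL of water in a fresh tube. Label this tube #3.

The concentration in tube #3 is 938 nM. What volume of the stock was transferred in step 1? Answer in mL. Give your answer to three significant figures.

Step 1: v brought to 200 mL → factor = 200 mL/v
Step 2: 0.6 mL + 1.8 mL = 2.4 mL total → factor 2.4/0.6 = 4
Step 3: 2 mL + 38 mL = 40 mL total → factor 40/2 = 20
Product of known-step factors = 80
Overall factor = 1.50 mM / (938 nM) = 1599.1
Step-1 factor = 1599.1 / 80 = 19.989
v = 200 mL / 19.989 = 10.0 mL

10.0 mL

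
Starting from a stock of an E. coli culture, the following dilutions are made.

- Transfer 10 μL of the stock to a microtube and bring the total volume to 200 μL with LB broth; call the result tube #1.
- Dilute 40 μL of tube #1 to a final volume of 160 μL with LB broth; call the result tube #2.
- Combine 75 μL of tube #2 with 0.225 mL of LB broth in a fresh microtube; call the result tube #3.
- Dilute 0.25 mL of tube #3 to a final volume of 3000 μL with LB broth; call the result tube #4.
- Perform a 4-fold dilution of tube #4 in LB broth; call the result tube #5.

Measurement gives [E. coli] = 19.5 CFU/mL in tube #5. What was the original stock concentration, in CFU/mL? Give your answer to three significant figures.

3.00 × 10^5 CFU/mL

Step 1: 10 μL brought to 200 μL → factor 200/10 = 20
Step 2: 40 μL brought to 160 μL → factor 160/40 = 4
Step 3: 75 μL + 0.225 mL = 300 μL total → factor 300/75 = 4
Step 4: 0.25 mL brought to 3000 μL → factor 3/0.25 = 12
Step 5: 4-fold → factor 4
Overall dilution factor = 20 × 4 × 4 × 12 × 4 = 15360
Stock = 19.5 CFU/mL × 15360 = 3.00 × 10^5 CFU/mL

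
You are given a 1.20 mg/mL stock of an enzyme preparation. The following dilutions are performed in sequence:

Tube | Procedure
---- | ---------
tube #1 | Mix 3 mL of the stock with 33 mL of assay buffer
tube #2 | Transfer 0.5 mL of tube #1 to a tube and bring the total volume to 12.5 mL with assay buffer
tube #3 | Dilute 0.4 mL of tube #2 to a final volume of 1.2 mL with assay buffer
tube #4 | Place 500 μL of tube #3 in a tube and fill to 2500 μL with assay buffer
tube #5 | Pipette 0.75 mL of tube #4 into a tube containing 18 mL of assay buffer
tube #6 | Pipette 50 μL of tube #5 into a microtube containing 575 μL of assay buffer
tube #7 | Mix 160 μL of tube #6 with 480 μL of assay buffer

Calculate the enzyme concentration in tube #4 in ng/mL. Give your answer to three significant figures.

267 ng/mL

Step 1: 3 mL + 33 mL = 36 mL total → factor 36/3 = 12
Step 2: 0.5 mL brought to 12.5 mL → factor 12.5/0.5 = 25
Step 3: 0.4 mL brought to 1.2 mL → factor 1.2/0.4 = 3
Step 4: 500 μL brought to 2500 μL → factor 2500/500 = 5
Dilution factor through tube #4 = 12 × 25 × 3 × 5 = 4500
[tube #4] = 1.20 mg/mL / 4500 = 0.0002667 mg/mL = 267 ng/mL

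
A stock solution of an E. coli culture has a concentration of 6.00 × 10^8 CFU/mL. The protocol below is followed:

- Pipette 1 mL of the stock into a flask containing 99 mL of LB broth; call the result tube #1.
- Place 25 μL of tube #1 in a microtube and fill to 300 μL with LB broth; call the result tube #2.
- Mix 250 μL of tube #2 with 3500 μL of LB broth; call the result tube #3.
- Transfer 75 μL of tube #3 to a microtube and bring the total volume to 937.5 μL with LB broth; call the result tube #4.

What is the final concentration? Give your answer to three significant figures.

2.67 × 10^3 CFU/mL

Step 1: 1 mL + 99 mL = 100 mL total → factor 100/1 = 100
Step 2: 25 μL brought to 300 μL → factor 300/25 = 12
Step 3: 250 μL + 3500 μL = 3750 μL total → factor 3750/250 = 15
Step 4: 75 μL brought to 937.5 μL → factor 937.5/75 = 12.5
Overall dilution factor = 100 × 12 × 15 × 12.5 = 2.25 × 10^5
Final = 6.00 × 10^8 CFU/mL / 2.25 × 10^5 = 2.67 × 10^3 CFU/mL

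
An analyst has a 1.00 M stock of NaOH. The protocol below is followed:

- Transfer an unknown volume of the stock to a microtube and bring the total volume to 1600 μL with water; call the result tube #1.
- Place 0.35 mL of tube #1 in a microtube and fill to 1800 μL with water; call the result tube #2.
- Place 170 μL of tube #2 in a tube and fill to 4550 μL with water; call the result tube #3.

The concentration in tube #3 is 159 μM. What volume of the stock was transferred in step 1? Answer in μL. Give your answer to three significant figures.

35.0 μL

Step 1: v brought to 1600 μL → factor = 1600 μL/v
Step 2: 0.35 mL brought to 1800 μL → factor 1.8/0.35 = 5.1429
Step 3: 170 μL brought to 4550 μL → factor 4550/170 = 26.765
Product of known-step factors = 137.65
Overall factor = 1.00 M / (159 μM) = 6289.3
Step-1 factor = 6289.3 / 137.65 = 45.692
v = 1600 μL / 45.692 = 35.0 μL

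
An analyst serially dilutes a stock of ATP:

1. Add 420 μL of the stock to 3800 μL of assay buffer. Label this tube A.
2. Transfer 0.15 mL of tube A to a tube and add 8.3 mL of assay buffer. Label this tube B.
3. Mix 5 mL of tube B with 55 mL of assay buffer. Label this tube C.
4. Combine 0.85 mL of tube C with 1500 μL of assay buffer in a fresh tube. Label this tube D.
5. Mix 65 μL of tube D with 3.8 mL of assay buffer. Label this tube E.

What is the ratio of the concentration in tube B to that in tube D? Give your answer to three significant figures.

33.2

Step 1: 420 μL + 3800 μL = 4220 μL total → factor 4220/420 = 10.048
Step 2: 0.15 mL + 8.3 mL = 8.45 mL total → factor 8.45/0.15 = 56.333
Step 3: 5 mL + 55 mL = 60 mL total → factor 60/5 = 12
Step 4: 0.85 mL + 1500 μL = 2.35 mL total → factor 2.35/0.85 = 2.7647
Dilution factor to tube B = 566.02; to tube D = 18778
[tube B]/[tube D] = (factor to tube D)/(factor to tube B) = 18778/566.02 = 33.2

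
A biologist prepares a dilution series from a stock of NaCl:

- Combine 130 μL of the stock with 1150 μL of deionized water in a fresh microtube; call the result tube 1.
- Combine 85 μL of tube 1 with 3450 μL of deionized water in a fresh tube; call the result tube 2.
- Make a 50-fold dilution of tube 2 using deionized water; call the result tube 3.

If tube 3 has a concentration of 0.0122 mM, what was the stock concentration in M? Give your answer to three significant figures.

0.250 M

Step 1: 130 μL + 1150 μL = 1280 μL total → factor 1280/130 = 9.8462
Step 2: 85 μL + 3450 μL = 3535 μL total → factor 3535/85 = 41.588
Step 3: 50-fold → factor 50
Overall dilution factor = 9.8462 × 41.588 × 50 = 20474
Stock = 0.0122 mM × 20474 = 249.8 mM = 0.250 M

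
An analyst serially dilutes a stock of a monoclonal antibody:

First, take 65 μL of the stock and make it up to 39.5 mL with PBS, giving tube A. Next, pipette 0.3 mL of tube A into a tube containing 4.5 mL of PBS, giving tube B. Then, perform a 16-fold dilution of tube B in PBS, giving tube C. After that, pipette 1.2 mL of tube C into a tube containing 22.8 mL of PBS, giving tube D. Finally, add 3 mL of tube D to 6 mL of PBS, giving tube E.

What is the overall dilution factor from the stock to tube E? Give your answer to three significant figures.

Step 1: 65 μL brought to 39.5 mL → factor 39500/65 = 607.69
Step 2: 0.3 mL + 4.5 mL = 4.8 mL total → factor 4.8/0.3 = 16
Step 3: 16-fold → factor 16
Step 4: 1.2 mL + 22.8 mL = 24 mL total → factor 24/1.2 = 20
Step 5: 3 mL + 6 mL = 9 mL total → factor 9/3 = 3
Overall dilution factor = 607.69 × 16 × 16 × 20 × 3 = 9.3342 × 10^6

9.33 × 10^6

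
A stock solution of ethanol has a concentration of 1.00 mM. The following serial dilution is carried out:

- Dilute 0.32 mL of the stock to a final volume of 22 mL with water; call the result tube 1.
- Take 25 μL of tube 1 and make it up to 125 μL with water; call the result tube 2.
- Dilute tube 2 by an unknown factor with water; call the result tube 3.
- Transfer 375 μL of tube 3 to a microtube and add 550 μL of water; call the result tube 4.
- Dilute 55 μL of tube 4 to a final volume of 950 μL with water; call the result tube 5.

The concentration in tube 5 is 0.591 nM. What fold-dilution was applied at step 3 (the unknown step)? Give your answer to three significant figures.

116-fold

Step 1: 0.32 mL brought to 22 mL → factor 22/0.32 = 68.75
Step 2: 25 μL brought to 125 μL → factor 125/25 = 5
Step 3: unknown factor x
Step 4: 375 μL + 550 μL = 925 μL total → factor 925/375 = 2.4667
Step 5: 55 μL brought to 950 μL → factor 950/55 = 17.273
Product of known-step factors = 14646
Overall factor = 1.00 mM / (0.591 nM) = 1.692 × 10^6
x = 1.692 × 10^6 / 14646 = 116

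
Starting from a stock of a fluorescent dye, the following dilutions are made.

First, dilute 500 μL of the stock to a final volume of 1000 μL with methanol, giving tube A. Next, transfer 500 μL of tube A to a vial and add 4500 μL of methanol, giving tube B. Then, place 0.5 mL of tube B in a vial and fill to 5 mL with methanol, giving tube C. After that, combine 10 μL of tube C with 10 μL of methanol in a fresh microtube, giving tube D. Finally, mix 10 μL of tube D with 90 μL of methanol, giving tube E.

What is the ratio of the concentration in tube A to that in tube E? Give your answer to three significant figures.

2.00 × 10^3

Step 1: 500 μL brought to 1000 μL → factor 1000/500 = 2
Step 2: 500 μL + 4500 μL = 5000 μL total → factor 5000/500 = 10
Step 3: 0.5 mL brought to 5 mL → factor 5/0.5 = 10
Step 4: 10 μL + 10 μL = 20 μL total → factor 20/10 = 2
Step 5: 10 μL + 90 μL = 100 μL total → factor 100/10 = 10
Dilution factor to tube A = 2; to tube E = 4000
[tube A]/[tube E] = (factor to tube E)/(factor to tube A) = 4000/2 = 2.00 × 10^3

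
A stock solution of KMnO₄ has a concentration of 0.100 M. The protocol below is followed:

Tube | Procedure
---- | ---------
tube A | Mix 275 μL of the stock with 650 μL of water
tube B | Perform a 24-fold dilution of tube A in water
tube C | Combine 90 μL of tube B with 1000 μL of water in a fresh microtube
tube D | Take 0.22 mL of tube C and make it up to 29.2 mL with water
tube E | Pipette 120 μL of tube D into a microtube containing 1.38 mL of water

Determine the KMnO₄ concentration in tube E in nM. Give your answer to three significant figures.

61.6 nM

Step 1: 275 μL + 650 μL = 925 μL total → factor 925/275 = 3.3636
Step 2: 24-fold → factor 24
Step 3: 90 μL + 1000 μL = 1090 μL total → factor 1090/90 = 12.111
Step 4: 0.22 mL brought to 29.2 mL → factor 29.2/0.22 = 132.73
Step 5: 120 μL + 1.38 mL = 1500 μL total → factor 1500/120 = 12.5
Overall dilution factor = 3.3636 × 24 × 12.111 × 132.73 × 12.5 = 1.6221 × 10^6
Final = 0.100 M / 1.6221 × 10^6 = 6.165 × 10^-8 M = 61.6 nM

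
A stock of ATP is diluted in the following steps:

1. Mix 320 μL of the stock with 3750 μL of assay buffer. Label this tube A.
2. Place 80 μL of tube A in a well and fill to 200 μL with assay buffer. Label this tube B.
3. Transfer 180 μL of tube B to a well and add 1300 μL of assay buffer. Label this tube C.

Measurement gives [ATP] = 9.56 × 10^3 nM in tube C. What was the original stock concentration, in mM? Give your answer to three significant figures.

2.50 mM

Step 1: 320 μL + 3750 μL = 4070 μL total → factor 4070/320 = 12.719
Step 2: 80 μL brought to 200 μL → factor 200/80 = 2.5
Step 3: 180 μL + 1300 μL = 1480 μL total → factor 1480/180 = 8.2222
Overall dilution factor = 12.719 × 2.5 × 8.2222 = 261.44
Stock = 9.56 × 10^3 nM × 261.44 = 2.499 × 10^6 nM = 2.50 mM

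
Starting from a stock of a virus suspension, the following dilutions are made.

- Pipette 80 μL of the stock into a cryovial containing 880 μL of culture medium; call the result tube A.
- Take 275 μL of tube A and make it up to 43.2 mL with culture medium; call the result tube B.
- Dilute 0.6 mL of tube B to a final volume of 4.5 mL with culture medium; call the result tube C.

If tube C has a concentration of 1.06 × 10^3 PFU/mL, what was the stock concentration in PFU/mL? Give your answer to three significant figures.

1.50 × 10^7 PFU/mL

Step 1: 80 μL + 880 μL = 960 μL total → factor 960/80 = 12
Step 2: 275 μL brought to 43.2 mL → factor 43200/275 = 157.09
Step 3: 0.6 mL brought to 4.5 mL → factor 4.5/0.6 = 7.5
Overall dilution factor = 12 × 157.09 × 7.5 = 14138
Stock = 1.06 × 10^3 PFU/mL × 14138 = 1.50 × 10^7 PFU/mL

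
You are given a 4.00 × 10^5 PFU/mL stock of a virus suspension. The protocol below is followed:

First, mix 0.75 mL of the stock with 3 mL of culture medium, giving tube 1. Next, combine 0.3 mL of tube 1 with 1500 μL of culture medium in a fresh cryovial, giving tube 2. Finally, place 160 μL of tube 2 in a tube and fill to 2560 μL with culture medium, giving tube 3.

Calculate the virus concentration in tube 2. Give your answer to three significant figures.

1.33 × 10^4 PFU/mL

Step 1: 0.75 mL + 3 mL = 3.75 mL total → factor 3.75/0.75 = 5
Step 2: 0.3 mL + 1500 μL = 1.8 mL total → factor 1.8/0.3 = 6
Dilution factor through tube 2 = 5 × 6 = 30
[tube 2] = 4.00 × 10^5 PFU/mL / 30 = 1.33 × 10^4 PFU/mL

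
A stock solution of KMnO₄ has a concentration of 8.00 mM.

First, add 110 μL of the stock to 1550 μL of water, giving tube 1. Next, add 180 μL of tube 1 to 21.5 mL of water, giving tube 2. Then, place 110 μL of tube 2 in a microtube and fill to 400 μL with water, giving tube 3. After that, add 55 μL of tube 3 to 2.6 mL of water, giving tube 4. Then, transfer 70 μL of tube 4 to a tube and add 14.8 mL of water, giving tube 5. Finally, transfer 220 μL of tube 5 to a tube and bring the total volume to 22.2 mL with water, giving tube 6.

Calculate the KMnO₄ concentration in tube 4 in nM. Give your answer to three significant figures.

25.1 nM

Step 1: 110 μL + 1550 μL = 1660 μL total → factor 1660/110 = 15.091
Step 2: 180 μL + 21.5 mL = 21680 μL total → factor 21680/180 = 120.44
Step 3: 110 μL brought to 400 μL → factor 400/110 = 3.6364
Step 4: 55 μL + 2.6 mL = 2655 μL total → factor 2655/55 = 48.273
Dilution factor through tube 4 = 15.091 × 120.44 × 3.6364 × 48.273 = 3.1906 × 10^5
[tube 4] = 8.00 mM / 3.1906 × 10^5 = 2.507 × 10^-5 mM = 25.1 nM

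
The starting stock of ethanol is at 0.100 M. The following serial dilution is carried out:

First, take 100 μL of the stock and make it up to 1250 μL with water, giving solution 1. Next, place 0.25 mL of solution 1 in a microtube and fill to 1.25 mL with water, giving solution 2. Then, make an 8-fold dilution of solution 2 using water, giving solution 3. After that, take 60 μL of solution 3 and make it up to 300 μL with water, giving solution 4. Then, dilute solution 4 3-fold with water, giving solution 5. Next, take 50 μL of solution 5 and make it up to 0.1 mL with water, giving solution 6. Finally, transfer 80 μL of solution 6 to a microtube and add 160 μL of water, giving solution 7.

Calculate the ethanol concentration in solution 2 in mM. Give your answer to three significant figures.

Step 1: 100 μL brought to 1250 μL → factor 1250/100 = 12.5
Step 2: 0.25 mL brought to 1.25 mL → factor 1.25/0.25 = 5
Dilution factor through solution 2 = 12.5 × 5 = 62.5
[solution 2] = 0.100 M / 62.5 = 0.001600 M = 1.60 mM

1.60 mM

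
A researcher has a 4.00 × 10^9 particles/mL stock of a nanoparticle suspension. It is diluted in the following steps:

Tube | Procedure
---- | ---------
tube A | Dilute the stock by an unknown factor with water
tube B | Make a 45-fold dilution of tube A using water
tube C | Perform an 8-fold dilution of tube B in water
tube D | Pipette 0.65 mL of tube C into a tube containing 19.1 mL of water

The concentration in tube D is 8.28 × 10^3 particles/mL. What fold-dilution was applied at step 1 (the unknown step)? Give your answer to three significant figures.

Step 1: unknown factor x
Step 2: 45-fold → factor 45
Step 3: 8-fold → factor 8
Step 4: 0.65 mL + 19.1 mL = 19.75 mL total → factor 19.75/0.65 = 30.385
Product of known-step factors = 10938
Overall factor = 4.00 × 10^9 particles/mL / (8.28 × 10^3 particles/mL) = 4.8309 × 10^5
x = 4.8309 × 10^5 / 10938 = 44.2

44.2-fold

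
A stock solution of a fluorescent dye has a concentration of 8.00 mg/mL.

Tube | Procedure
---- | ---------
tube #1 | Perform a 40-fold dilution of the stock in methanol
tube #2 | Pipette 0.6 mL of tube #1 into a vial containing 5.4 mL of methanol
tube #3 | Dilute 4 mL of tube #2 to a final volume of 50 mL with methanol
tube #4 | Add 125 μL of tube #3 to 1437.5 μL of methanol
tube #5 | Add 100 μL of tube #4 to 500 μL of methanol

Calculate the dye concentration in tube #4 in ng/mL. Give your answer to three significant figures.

Step 1: 40-fold → factor 40
Step 2: 0.6 mL + 5.4 mL = 6 mL total → factor 6/0.6 = 10
Step 3: 4 mL brought to 50 mL → factor 50/4 = 12.5
Step 4: 125 μL + 1437.5 μL = 1562.5 μL total → factor 1562.5/125 = 12.5
Dilution factor through tube #4 = 40 × 10 × 12.5 × 12.5 = 62500
[tube #4] = 8.00 mg/mL / 62500 = 0.0001280 mg/mL = 128 ng/mL

128 ng/mL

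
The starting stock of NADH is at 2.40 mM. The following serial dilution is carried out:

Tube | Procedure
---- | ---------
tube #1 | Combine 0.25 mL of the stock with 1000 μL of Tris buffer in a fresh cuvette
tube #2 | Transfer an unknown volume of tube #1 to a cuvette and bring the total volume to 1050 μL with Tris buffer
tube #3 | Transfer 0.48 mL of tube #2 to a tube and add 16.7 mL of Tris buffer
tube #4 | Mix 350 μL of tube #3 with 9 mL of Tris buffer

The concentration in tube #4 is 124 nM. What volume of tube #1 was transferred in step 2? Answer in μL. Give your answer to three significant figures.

259 μL

Step 1: 0.25 mL + 1000 μL = 1.25 mL total → factor 1.25/0.25 = 5
Step 2: v brought to 1050 μL → factor = 1050 μL/v
Step 3: 0.48 mL + 16.7 mL = 17.18 mL total → factor 17.18/0.48 = 35.792
Step 4: 350 μL + 9 mL = 9350 μL total → factor 9350/350 = 26.714
Product of known-step factors = 4780.7
Overall factor = 2.40 mM / (124 nM) = 19355
Step-2 factor = 19355 / 4780.7 = 4.0485
v = 1050 μL / 4.0485 = 259 μL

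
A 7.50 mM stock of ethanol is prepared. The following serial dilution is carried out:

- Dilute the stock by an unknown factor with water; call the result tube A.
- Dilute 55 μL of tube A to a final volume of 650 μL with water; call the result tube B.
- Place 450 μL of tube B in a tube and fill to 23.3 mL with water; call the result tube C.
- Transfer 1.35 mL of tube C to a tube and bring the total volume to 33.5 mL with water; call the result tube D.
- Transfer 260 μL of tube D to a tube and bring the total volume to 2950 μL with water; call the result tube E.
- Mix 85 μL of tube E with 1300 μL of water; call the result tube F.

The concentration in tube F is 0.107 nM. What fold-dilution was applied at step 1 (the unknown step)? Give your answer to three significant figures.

25.0-fold

Step 1: unknown factor x
Step 2: 55 μL brought to 650 μL → factor 650/55 = 11.818
Step 3: 450 μL brought to 23.3 mL → factor 23300/450 = 51.778
Step 4: 1.35 mL brought to 33.5 mL → factor 33.5/1.35 = 24.815
Step 5: 260 μL brought to 2950 μL → factor 2950/260 = 11.346
Step 6: 85 μL + 1300 μL = 1385 μL total → factor 1385/85 = 16.294
Product of known-step factors = 2.8073 × 10^6
Overall factor = 7.50 mM / (0.107 nM) = 7.0093 × 10^7
x = 7.0093 × 10^7 / 2.8073 × 10^6 = 25.0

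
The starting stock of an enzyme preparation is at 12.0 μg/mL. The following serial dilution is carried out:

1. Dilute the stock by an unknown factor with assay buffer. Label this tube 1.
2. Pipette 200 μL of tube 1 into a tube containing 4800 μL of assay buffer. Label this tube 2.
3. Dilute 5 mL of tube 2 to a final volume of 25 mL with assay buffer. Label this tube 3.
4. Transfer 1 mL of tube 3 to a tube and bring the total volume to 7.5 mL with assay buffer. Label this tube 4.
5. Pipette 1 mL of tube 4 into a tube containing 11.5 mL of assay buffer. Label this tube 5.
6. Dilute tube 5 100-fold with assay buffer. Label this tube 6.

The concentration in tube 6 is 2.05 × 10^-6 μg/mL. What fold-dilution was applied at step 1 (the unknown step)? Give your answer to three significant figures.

5.00-fold

Step 1: unknown factor x
Step 2: 200 μL + 4800 μL = 5000 μL total → factor 5000/200 = 25
Step 3: 5 mL brought to 25 mL → factor 25/5 = 5
Step 4: 1 mL brought to 7.5 mL → factor 7.5/1 = 7.5
Step 5: 1 mL + 11.5 mL = 12.5 mL total → factor 12.5/1 = 12.5
Step 6: 100-fold → factor 100
Product of known-step factors = 1.1719 × 10^6
Overall factor = 12.0 μg/mL / (2.05 × 10^-6 μg/mL) = 5.8537 × 10^6
x = 5.8537 × 10^6 / 1.1719 × 10^6 = 5.00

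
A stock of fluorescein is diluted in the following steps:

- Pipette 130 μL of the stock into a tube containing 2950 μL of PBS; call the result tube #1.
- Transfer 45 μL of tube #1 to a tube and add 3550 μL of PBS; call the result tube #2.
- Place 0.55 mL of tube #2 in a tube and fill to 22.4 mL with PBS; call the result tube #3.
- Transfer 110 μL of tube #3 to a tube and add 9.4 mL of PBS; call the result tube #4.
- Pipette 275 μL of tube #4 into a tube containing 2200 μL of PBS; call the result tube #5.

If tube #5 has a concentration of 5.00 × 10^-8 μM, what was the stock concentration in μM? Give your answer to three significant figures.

Step 1: 130 μL + 2950 μL = 3080 μL total → factor 3080/130 = 23.692
Step 2: 45 μL + 3550 μL = 3595 μL total → factor 3595/45 = 79.889
Step 3: 0.55 mL brought to 22.4 mL → factor 22.4/0.55 = 40.727
Step 4: 110 μL + 9.4 mL = 9510 μL total → factor 9510/110 = 86.455
Step 5: 275 μL + 2200 μL = 2475 μL total → factor 2475/275 = 9
Overall dilution factor = 23.692 × 79.889 × 40.727 × 86.455 × 9 = 5.998 × 10^7
Stock = 5.00 × 10^-8 μM × 5.998 × 10^7 = 3.00 μM

3.00 μM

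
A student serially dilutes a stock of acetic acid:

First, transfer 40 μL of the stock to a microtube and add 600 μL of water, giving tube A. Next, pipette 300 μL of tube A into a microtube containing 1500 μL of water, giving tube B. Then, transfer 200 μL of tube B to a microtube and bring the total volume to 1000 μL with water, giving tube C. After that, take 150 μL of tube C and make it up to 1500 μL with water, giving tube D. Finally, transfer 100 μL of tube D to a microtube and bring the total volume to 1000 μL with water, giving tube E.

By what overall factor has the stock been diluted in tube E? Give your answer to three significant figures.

Step 1: 40 μL + 600 μL = 640 μL total → factor 640/40 = 16
Step 2: 300 μL + 1500 μL = 1800 μL total → factor 1800/300 = 6
Step 3: 200 μL brought to 1000 μL → factor 1000/200 = 5
Step 4: 150 μL brought to 1500 μL → factor 1500/150 = 10
Step 5: 100 μL brought to 1000 μL → factor 1000/100 = 10
Overall dilution factor = 16 × 6 × 5 × 10 × 10 = 48000

4.80 × 10^4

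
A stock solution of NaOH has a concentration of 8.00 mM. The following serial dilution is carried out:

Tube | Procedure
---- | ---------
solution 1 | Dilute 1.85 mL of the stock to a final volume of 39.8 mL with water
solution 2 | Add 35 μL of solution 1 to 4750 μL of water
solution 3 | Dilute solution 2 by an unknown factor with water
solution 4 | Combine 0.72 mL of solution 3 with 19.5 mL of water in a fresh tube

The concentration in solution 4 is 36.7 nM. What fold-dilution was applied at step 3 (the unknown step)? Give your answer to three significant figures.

Step 1: 1.85 mL brought to 39.8 mL → factor 39.8/1.85 = 21.514
Step 2: 35 μL + 4750 μL = 4785 μL total → factor 4785/35 = 136.71
Step 3: unknown factor x
Step 4: 0.72 mL + 19.5 mL = 20.22 mL total → factor 20.22/0.72 = 28.083
Product of known-step factors = 82599
Overall factor = 8.00 mM / (36.7 nM) = 2.1798 × 10^5
x = 2.1798 × 10^5 / 82599 = 2.64

2.64-fold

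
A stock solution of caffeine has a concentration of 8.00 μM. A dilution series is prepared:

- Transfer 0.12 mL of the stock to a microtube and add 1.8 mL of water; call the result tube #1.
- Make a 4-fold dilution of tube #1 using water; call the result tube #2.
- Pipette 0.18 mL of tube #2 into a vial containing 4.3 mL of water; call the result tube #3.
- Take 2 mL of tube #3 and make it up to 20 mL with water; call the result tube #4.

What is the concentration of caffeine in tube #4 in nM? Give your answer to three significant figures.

Step 1: 0.12 mL + 1.8 mL = 1.92 mL total → factor 1.92/0.12 = 16
Step 2: 4-fold → factor 4
Step 3: 0.18 mL + 4.3 mL = 4.48 mL total → factor 4.48/0.18 = 24.889
Step 4: 2 mL brought to 20 mL → factor 20/2 = 10
Overall dilution factor = 16 × 4 × 24.889 × 10 = 15929
Final = 8.00 μM / 15929 = 0.0005022 μM = 0.502 nM

0.502 nM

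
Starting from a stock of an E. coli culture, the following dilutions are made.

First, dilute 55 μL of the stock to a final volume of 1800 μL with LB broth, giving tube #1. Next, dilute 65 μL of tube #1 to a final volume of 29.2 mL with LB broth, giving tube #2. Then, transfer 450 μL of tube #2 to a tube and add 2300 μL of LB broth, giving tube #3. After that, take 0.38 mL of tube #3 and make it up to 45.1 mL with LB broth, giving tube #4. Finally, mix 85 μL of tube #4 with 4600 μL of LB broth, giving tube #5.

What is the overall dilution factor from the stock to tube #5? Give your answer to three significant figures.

5.88 × 10^8

Step 1: 55 μL brought to 1800 μL → factor 1800/55 = 32.727
Step 2: 65 μL brought to 29.2 mL → factor 29200/65 = 449.23
Step 3: 450 μL + 2300 μL = 2750 μL total → factor 2750/450 = 6.1111
Step 4: 0.38 mL brought to 45.1 mL → factor 45.1/0.38 = 118.68
Step 5: 85 μL + 4600 μL = 4685 μL total → factor 4685/85 = 55.118
Overall dilution factor = 32.727 × 449.23 × 6.1111 × 118.68 × 55.118 = 5.8774 × 10^8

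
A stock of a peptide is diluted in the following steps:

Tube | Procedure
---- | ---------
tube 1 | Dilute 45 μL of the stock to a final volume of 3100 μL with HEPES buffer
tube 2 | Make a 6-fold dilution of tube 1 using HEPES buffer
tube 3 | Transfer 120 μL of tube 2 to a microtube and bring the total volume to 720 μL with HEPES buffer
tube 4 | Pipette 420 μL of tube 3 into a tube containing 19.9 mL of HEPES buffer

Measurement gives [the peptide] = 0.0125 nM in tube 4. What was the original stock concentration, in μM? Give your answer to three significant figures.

1.50 μM

Step 1: 45 μL brought to 3100 μL → factor 3100/45 = 68.889
Step 2: 6-fold → factor 6
Step 3: 120 μL brought to 720 μL → factor 720/120 = 6
Step 4: 420 μL + 19.9 mL = 20320 μL total → factor 20320/420 = 48.381
Overall dilution factor = 68.889 × 6 × 6 × 48.381 = 1.1998 × 10^5
Stock = 0.0125 nM × 1.1998 × 10^5 = 1500 nM = 1.50 μM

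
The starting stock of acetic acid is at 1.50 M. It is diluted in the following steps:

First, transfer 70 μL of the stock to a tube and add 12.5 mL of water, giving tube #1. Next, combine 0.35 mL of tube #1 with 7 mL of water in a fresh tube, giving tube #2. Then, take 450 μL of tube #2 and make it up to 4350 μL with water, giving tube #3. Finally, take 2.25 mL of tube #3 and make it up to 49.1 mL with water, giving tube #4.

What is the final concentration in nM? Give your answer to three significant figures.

1.89 × 10^3 nM

Step 1: 70 μL + 12.5 mL = 12570 μL total → factor 12570/70 = 179.57
Step 2: 0.35 mL + 7 mL = 7.35 mL total → factor 7.35/0.35 = 21
Step 3: 450 μL brought to 4350 μL → factor 4350/450 = 9.6667
Step 4: 2.25 mL brought to 49.1 mL → factor 49.1/2.25 = 21.822
Overall dilution factor = 179.57 × 21 × 9.6667 × 21.822 = 7.9549 × 10^5
Final = 1.50 M / 7.9549 × 10^5 = 1.886 × 10^-6 M = 1.89 × 10^3 nM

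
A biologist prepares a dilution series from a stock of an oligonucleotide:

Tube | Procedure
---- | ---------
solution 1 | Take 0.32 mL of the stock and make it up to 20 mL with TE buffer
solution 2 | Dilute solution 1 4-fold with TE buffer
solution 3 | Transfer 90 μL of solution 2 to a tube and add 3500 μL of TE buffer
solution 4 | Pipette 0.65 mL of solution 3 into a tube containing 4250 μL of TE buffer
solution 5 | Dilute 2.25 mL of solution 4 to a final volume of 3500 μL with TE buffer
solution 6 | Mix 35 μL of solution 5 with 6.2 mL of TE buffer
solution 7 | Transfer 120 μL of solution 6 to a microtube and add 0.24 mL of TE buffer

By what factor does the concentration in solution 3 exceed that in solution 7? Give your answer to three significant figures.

Step 1: 0.32 mL brought to 20 mL → factor 20/0.32 = 62.5
Step 2: 4-fold → factor 4
Step 3: 90 μL + 3500 μL = 3590 μL total → factor 3590/90 = 39.889
Step 4: 0.65 mL + 4250 μL = 4.9 mL total → factor 4.9/0.65 = 7.5385
Step 5: 2.25 mL brought to 3500 μL → factor 3.5/2.25 = 1.5556
Step 6: 35 μL + 6.2 mL = 6235 μL total → factor 6235/35 = 178.14
Step 7: 120 μL + 0.24 mL = 360 μL total → factor 360/120 = 3
Dilution factor to solution 3 = 9972.2; to solution 7 = 6.2496 × 10^7
[solution 3]/[solution 7] = (factor to solution 7)/(factor to solution 3) = 6.2496 × 10^7/9972.2 = 6.27 × 10^3

6.27 × 10^3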